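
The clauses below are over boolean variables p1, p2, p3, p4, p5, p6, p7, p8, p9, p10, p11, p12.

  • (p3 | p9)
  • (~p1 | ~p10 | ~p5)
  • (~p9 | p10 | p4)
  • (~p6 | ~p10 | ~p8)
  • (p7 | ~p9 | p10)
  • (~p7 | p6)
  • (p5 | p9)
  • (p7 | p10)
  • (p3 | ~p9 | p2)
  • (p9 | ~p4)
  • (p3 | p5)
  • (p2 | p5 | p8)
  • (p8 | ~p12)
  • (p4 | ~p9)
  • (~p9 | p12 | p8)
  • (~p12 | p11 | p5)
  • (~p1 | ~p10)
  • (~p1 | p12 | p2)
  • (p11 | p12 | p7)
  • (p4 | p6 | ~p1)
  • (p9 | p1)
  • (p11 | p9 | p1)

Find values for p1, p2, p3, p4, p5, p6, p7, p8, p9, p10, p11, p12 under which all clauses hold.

p1 = True, p2 = True, p3 = True, p4 = False, p5 = True, p6 = True, p7 = True, p8 = True, p9 = False, p10 = False, p11 = False, p12 = False

Pure literal: p2 appears only positively; assign p2 = True.
p3 occurs only positively in the remaining clauses — set p3 = True.
Try p1 = True.
  then p10 is forced to False.
  then p7 is forced to True.
  then p6 is forced to True.
The remaining clauses are satisfied by p4 = False, p5 = True, p8 = True, p9 = False, p11 = False, p12 = False.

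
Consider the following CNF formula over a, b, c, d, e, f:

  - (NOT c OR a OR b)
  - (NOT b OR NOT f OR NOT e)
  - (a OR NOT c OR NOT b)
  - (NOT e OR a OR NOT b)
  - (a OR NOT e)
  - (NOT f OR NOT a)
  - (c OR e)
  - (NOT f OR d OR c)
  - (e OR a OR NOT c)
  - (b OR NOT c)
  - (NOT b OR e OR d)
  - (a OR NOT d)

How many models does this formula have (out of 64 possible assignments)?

7

The models are:
  a=T b=F c=F d=F e=T f=F
  a=T b=F c=F d=T e=T f=F
  a=T b=T c=F d=F e=T f=F
  a=T b=T c=F d=T e=T f=F
  a=T b=T c=T d=F e=T f=F
  a=T b=T c=T d=T e=F f=F
  a=T b=T c=T d=T e=T f=F
Count: 7.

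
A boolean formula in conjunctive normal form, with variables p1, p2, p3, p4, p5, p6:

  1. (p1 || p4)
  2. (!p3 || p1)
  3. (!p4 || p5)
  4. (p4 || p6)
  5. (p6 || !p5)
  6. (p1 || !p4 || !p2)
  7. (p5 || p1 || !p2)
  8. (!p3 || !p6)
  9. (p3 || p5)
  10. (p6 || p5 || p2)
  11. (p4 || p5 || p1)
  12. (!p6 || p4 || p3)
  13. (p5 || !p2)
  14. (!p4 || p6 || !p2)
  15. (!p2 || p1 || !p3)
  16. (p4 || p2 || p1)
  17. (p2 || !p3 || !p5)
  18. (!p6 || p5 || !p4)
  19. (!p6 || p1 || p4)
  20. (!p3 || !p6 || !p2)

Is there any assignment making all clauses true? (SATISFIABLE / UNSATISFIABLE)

SATISFIABLE

p1 occurs only positively in the remaining clauses — set p1 = True.
Set p2 = False and propagate.
The remaining clauses are satisfied by p3 = False, p4 = True, p5 = True, p6 = True.
So p1=T, p2=F, p3=F, p4=T, p5=T, p6=T is a satisfying assignment.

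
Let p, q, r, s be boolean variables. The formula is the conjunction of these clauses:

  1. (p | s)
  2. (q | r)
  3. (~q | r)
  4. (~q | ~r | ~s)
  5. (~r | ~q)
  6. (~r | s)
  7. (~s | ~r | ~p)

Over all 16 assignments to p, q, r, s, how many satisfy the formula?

The models are:
  p=0 q=0 r=1 s=1
Count: 1.

1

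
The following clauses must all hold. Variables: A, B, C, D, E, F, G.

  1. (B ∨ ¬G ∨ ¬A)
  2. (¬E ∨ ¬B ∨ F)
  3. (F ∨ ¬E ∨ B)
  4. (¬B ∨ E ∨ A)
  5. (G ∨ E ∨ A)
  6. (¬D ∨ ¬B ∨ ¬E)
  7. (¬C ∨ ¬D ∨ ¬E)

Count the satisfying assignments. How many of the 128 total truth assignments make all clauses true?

Split on E, then B.
  E=T, B=T: forces D=F; F=T; A, C, G free → 2^3 = 8.
  E=T, B=F: 9 of the 32 assignments to (A,C,D,F,G) work.
  E=F, B=T: forces A=T; C, D, F, G free → 2^4 = 16.
  E=F, B=F: C, D, F free; 2 ways for (A,G) × 2^3 = 16.
Total: 8 + 9 + 16 + 16 = 49.

49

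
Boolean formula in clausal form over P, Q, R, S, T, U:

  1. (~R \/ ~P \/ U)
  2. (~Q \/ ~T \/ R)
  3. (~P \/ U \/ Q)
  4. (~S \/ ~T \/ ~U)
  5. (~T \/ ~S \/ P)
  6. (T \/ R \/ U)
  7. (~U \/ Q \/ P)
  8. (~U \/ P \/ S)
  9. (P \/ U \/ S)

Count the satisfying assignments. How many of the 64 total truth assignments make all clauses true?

Split on U, then P.
  U=T, P=T: 11 of the 16 assignments to (Q,R,S,T) work.
  U=T, P=F: remaining (Q,R,S,T) ∈ {(T,F,T,F); (T,T,T,F)} — 2.
  U=F, P=T: a clause becomes empty — 0.
  U=F, P=F: remaining (Q,R,S,T) ∈ {(F,T,T,F); (T,T,T,F)} — 2.
Total: 11 + 2 + 0 + 2 = 15.

15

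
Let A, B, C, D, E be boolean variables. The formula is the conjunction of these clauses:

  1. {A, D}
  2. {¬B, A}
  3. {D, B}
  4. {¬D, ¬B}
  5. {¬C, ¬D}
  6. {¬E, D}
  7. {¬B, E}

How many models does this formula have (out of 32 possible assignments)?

4

The models are:
  A=0 B=0 C=0 D=1 E=0
  A=0 B=0 C=0 D=1 E=1
  A=1 B=0 C=0 D=1 E=0
  A=1 B=0 C=0 D=1 E=1
Count: 4.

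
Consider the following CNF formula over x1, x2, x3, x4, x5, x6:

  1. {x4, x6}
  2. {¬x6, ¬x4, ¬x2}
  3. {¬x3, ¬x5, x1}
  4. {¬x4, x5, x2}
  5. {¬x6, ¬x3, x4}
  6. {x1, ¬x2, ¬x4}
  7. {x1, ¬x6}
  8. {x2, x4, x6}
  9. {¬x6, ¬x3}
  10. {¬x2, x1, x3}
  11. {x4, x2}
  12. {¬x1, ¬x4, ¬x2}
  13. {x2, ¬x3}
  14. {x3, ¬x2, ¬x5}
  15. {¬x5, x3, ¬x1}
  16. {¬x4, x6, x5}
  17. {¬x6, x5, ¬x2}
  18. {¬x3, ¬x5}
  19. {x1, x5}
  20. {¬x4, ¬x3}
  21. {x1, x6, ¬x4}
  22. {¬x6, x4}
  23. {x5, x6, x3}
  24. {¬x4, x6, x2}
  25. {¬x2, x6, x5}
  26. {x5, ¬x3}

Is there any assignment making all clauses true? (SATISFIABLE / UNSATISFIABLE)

UNSATISFIABLE

x4 = True:
  x2 = True:
    propagation gives x6=False, x1=True; an empty clause results — contradiction.
  x2 = False:
    propagation gives x5=True, x1=False, x6=False; an empty clause results — contradiction.
x4 = False:
  propagation gives x6=True; an empty clause results — contradiction.
Every branch closes, so no satisfying assignment exists.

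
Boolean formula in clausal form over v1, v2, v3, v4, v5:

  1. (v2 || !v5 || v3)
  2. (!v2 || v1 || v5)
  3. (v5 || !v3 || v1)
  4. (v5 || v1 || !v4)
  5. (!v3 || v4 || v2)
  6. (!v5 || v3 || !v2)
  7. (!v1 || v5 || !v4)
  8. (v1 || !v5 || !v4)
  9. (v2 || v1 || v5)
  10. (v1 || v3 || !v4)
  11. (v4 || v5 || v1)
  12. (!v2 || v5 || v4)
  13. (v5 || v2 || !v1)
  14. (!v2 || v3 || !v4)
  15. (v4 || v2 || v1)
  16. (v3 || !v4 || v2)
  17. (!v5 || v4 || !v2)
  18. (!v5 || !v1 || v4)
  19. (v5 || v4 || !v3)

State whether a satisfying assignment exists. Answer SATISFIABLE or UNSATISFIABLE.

Set v1 = True and propagate.
Try v2 = True.
The remaining clauses are satisfied by v3 = True, v4 = True, v5 = True.
So v1=T  v2=T  v3=T  v4=T  v5=T is a satisfying assignment.

SATISFIABLE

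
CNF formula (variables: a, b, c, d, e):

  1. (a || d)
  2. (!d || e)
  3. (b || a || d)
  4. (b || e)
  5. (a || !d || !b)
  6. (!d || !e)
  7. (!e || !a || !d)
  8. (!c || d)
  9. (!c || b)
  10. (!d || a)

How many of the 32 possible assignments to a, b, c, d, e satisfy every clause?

3

Satisfying assignments:
  a=1 b=0 c=0 d=0 e=1
  a=1 b=1 c=0 d=0 e=0
  a=1 b=1 c=0 d=0 e=1
That's 3 in total.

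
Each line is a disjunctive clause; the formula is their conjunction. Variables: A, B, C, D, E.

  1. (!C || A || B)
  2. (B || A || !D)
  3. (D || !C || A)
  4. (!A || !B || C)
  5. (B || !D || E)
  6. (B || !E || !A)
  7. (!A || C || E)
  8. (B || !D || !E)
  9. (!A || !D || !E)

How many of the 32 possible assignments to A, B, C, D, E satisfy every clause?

12

Split on A, then B.
  A=T, B=T: remaining (C,D,E) ∈ {(T,F,F); (T,F,T); (T,T,F)} — 3.
  A=T, B=F: remaining (C,D,E) ∈ {(T,F,F)} — 1.
  A=F, B=T: E free; 3 ways for (C,D) × 2^1 = 6.
  A=F, B=F: remaining (C,D,E) ∈ {(F,F,F); (F,F,T)} — 2.
Total: 3 + 1 + 6 + 2 = 12.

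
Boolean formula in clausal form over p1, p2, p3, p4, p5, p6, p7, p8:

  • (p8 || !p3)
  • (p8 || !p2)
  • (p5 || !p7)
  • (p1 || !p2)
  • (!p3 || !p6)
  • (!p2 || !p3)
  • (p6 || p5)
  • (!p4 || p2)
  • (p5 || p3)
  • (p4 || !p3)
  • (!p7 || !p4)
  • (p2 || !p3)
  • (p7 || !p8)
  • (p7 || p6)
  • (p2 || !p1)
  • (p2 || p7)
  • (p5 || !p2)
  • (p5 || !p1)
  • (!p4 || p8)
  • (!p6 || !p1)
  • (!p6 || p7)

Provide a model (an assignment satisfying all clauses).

p1 = 0  p2 = 0  p3 = 0  p4 = 0  p5 = 1  p6 = 0  p7 = 1  p8 = 1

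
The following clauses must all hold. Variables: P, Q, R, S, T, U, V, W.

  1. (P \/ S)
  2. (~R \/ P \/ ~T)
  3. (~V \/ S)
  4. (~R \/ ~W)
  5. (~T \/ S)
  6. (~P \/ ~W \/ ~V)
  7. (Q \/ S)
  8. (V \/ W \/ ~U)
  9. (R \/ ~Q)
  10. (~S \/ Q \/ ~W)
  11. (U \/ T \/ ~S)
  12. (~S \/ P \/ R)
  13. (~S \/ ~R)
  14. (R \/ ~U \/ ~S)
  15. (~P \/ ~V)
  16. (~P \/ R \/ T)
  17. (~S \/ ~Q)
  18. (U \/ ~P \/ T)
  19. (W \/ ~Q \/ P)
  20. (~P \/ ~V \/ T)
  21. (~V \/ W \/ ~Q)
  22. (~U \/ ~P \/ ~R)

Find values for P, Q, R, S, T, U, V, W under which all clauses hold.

Branch on P: take P = True.
  then V is forced to False.
Try Q = False.
  then S is forced to True.
  then W is forced to False.
  then U is forced to False.
  then T is forced to True.
  then R is forced to False.
Every clause has at least one true literal under this assignment.

P=T  Q=F  R=F  S=T  T=T  U=F  V=F  W=F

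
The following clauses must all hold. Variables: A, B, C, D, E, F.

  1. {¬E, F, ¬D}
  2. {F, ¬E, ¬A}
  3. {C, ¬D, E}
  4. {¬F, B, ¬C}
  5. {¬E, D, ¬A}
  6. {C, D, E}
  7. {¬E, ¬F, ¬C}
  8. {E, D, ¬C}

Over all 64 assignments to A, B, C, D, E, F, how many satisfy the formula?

Split on E, then C.
  E=1, C=1: remaining (A,B,D,F) ∈ {(0,0,0,0); (0,1,0,0)} — 2.
  E=1, C=0: B free; 4 ways for (A,D,F) × 2^1 = 8.
  E=0, C=1: A free; 3 ways for (B,D,F) × 2^1 = 6.
  E=0, C=0: a clause becomes empty — 0.
Total: 2 + 8 + 6 + 0 = 16.

16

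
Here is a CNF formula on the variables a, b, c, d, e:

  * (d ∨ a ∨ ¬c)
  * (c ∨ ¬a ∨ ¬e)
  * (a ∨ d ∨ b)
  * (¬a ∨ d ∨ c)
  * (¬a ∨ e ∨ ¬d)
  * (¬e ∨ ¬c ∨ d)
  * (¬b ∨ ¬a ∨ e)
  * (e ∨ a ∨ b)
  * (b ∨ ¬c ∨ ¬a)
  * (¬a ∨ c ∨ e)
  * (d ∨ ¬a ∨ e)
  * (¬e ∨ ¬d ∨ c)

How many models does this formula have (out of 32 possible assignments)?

Satisfying assignments:
  a=F b=F c=T d=T e=T
  a=F b=T c=F d=F e=F
  a=F b=T c=F d=F e=T
  a=F b=T c=F d=T e=F
  a=F b=T c=T d=T e=F
  a=F b=T c=T d=T e=T
  a=T b=T c=T d=T e=T
That's 7 in total.

7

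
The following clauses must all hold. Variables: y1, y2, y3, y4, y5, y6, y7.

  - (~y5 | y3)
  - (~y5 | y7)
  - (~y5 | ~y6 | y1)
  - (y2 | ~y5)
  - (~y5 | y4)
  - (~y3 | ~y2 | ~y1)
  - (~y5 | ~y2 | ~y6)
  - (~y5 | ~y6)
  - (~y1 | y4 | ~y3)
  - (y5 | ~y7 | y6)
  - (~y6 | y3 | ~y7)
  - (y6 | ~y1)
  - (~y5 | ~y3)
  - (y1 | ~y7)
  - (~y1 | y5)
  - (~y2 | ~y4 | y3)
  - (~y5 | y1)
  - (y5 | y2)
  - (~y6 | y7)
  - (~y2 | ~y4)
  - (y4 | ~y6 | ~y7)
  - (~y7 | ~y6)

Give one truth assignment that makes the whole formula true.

y1=F, y2=T, y3=F, y4=F, y5=F, y6=F, y7=F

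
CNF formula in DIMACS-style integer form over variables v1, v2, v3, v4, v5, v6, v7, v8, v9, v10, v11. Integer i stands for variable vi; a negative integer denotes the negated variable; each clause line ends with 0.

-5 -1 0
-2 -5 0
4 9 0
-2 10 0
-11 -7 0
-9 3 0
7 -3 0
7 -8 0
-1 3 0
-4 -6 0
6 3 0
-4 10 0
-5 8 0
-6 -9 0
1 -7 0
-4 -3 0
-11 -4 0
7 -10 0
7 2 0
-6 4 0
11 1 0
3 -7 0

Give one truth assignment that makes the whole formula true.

v1=1, v2=0, v3=1, v4=0, v5=0, v6=0, v7=1, v8=0, v9=1, v10=1, v11=0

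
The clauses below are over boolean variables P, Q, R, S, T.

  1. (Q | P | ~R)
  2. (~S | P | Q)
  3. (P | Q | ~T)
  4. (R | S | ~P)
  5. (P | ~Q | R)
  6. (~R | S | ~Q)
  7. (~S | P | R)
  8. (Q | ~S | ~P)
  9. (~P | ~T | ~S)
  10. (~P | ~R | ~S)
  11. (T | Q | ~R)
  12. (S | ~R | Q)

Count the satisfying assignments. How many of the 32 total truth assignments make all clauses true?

Satisfying assignments:
  P=0 Q=0 R=0 S=0 T=0
  P=0 Q=1 R=1 S=1 T=0
  P=0 Q=1 R=1 S=1 T=1
  P=1 Q=1 R=0 S=1 T=0
Count: 4.

4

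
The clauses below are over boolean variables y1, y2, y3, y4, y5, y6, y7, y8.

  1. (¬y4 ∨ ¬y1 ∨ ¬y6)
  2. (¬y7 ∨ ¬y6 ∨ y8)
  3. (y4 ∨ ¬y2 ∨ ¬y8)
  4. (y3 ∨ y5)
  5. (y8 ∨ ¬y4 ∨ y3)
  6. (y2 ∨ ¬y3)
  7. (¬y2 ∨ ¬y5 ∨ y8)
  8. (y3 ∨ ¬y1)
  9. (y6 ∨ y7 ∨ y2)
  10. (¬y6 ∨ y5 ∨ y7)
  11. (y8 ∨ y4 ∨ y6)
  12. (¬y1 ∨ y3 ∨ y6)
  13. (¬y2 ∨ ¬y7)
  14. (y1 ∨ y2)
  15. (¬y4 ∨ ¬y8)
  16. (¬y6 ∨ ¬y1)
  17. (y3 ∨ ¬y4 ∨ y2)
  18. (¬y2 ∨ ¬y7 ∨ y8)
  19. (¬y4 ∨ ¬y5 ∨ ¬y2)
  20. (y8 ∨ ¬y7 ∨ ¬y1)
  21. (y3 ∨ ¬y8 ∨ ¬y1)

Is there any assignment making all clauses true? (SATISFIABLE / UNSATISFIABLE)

SATISFIABLE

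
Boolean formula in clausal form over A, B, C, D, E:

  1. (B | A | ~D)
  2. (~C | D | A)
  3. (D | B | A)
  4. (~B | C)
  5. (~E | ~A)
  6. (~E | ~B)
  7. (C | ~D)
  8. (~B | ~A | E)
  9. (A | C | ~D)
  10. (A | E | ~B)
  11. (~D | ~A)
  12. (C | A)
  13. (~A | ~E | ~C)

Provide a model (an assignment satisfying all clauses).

A = 1, B = 0, C = 0, D = 0, E = 0

Branch on A: take A = True.
  then E is forced to False.
  then B is forced to False.
  then D is forced to False.
C is now unconstrained; take C = False.
Every clause has at least one true literal under this assignment.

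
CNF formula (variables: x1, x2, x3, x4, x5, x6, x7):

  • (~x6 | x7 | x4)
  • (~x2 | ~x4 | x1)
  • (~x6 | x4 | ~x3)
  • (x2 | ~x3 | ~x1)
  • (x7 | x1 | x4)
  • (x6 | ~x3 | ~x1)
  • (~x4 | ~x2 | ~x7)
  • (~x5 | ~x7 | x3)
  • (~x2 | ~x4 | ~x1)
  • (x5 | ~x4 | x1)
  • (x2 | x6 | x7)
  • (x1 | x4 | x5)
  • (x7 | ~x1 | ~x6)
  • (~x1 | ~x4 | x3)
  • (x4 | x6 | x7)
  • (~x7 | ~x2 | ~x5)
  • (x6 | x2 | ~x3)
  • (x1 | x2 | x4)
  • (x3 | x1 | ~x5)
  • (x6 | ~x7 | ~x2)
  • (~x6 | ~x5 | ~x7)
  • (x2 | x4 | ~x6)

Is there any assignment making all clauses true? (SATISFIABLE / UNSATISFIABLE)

Set x1 = True and propagate.
Try x2 = False.
  then x3 is forced to False.
  then x4 is forced to False.
  then x6 is forced to False.
  then x7 is forced to True.
  then x5 is forced to False.
Every clause has at least one true literal under this assignment.
So x1 = True  x2 = False  x3 = False  x4 = False  x5 = False  x6 = False  x7 = True is a satisfying assignment.

SATISFIABLE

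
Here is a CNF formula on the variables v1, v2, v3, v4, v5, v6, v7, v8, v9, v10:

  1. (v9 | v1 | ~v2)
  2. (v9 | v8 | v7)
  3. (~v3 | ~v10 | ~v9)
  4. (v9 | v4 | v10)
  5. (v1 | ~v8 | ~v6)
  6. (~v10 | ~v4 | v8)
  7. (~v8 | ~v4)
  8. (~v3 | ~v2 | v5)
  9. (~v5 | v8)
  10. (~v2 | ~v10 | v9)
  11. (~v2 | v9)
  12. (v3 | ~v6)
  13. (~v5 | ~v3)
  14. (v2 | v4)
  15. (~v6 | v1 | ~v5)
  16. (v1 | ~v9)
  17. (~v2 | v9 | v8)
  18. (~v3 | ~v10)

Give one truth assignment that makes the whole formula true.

v1=F, v2=F, v3=T, v4=T, v5=F, v6=F, v7=T, v8=F, v9=F, v10=F

v6 occurs only negated in the remaining clauses — set v6 = False.
Pure literal: v7 appears only positively; assign v7 = True.
Try v1 = False.
  then v9 is forced to False.
  then v2 is forced to False.
  then v4 is forced to True.
  then v8 is forced to False.
  then v10 is forced to False.
  then v5 is forced to False.
v3 is now unconstrained; take v3 = True.
Check each clause:
  1. (~v2 | v9 | v1) — ~v2 is true.
  2. (v7 | v8 | v9) — v7 is true.
  3. (~v9 | ~v10 | ~v3) — ~v10 is true.
  4. (v4 | v9 | v10) — v4 is true.
  5. (~v8 | v1 | ~v6) — ~v8 is true.
  6. (~v4 | ~v10 | v8) — ~v10 is true.
  7. (~v8 | ~v4) — ~v8 is true.
  8. (v5 | ~v2 | ~v3) — ~v2 is true.
  9. (~v5 | v8) — ~v5 is true.
  10. (v9 | ~v2 | ~v10) — ~v10 is true.
  11. (~v2 | v9) — ~v2 is true.
  12. (~v6 | v3) — ~v6 is true.
  13. (~v3 | ~v5) — ~v5 is true.
  14. (v4 | v2) — v4 is true.
  15. (v1 | ~v6 | ~v5) — ~v6 is true.
  16. (v1 | ~v9) — ~v9 is true.
  17. (~v2 | v9 | v8) — ~v2 is true.
  18. (~v10 | ~v3) — ~v10 is true.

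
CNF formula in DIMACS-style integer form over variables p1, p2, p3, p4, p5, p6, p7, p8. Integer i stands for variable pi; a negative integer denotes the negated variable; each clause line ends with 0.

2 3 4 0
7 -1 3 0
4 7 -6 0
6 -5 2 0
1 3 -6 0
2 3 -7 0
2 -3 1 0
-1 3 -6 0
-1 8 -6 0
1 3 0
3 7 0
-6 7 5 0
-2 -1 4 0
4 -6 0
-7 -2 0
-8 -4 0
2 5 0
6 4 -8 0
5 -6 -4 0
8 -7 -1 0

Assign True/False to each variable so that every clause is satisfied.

p1=F, p2=T, p3=T, p4=F, p5=F, p6=F, p7=F, p8=F

Check each clause:
  1. (p4 \/ p3 \/ p2) — p2 is true.
  2. (p7 \/ p3 \/ ~p1) — p3 is true.
  3. (p7 \/ ~p6 \/ p4) — ~p6 is true.
  4. (p6 \/ p2 \/ ~p5) — p2 is true.
  5. (p1 \/ p3 \/ ~p6) — ~p6 is true.
  6. (p3 \/ ~p7 \/ p2) — ~p7 is true.
  7. (p2 \/ ~p3 \/ p1) — p2 is true.
  8. (~p1 \/ p3 \/ ~p6) — ~p6 is true.
  9. (~p1 \/ ~p6 \/ p8) — ~p6 is true.
  10. (p3 \/ p1) — p3 is true.
  11. (p3 \/ p7) — p3 is true.
  12. (~p6 \/ p7 \/ p5) — ~p6 is true.
  13. (~p2 \/ p4 \/ ~p1) — ~p1 is true.
  14. (~p6 \/ p4) — ~p6 is true.
  15. (~p7 \/ ~p2) — ~p7 is true.
  16. (~p4 \/ ~p8) — ~p8 is true.
  17. (p5 \/ p2) — p2 is true.
  18. (p4 \/ p6 \/ ~p8) — ~p8 is true.
  19. (p5 \/ ~p6 \/ ~p4) — ~p6 is true.
  20. (~p1 \/ ~p7 \/ p8) — ~p7 is true.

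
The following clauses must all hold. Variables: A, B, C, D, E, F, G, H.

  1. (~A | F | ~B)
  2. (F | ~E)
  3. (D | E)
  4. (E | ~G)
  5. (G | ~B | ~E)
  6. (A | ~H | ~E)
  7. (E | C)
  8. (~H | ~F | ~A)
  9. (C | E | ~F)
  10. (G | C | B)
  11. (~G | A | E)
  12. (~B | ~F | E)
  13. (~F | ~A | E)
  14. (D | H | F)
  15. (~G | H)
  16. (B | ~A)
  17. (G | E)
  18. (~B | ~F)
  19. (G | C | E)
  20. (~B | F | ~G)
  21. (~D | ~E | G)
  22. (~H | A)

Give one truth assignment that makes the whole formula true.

C occurs only positively in the remaining clauses — set C = True.
Try A = False.
  then H is forced to False.
  then G is forced to False.
  then E is forced to True.
  then F is forced to True.
  then B is forced to False.
  then D is forced to False.

A = False  B = False  C = True  D = False  E = True  F = True  G = False  H = False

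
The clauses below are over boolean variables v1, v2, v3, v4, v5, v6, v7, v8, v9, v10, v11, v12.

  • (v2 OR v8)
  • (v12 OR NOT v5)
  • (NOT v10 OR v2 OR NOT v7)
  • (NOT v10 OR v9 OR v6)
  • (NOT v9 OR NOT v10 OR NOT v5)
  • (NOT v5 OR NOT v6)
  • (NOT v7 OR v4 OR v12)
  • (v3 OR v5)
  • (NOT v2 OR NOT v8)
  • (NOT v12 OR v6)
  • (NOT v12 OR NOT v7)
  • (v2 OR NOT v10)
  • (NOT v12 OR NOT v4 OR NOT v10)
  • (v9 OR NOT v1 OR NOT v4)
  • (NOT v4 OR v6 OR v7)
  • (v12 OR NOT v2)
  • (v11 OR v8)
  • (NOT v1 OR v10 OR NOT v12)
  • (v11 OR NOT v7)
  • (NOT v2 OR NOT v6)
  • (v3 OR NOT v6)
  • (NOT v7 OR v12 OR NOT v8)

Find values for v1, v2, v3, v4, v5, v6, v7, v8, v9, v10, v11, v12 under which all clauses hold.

v1=0, v2=0, v3=1, v4=0, v5=0, v6=1, v7=0, v8=1, v9=0, v10=0, v11=1, v12=0

Check each clause:
  1. (v8 OR v2) — v8 is true.
  2. (NOT v5 OR v12) — NOT v5 is true.
  3. (NOT v7 OR NOT v10 OR v2) — NOT v7 is true.
  4. (NOT v10 OR v6 OR v9) — v6 is true.
  5. (NOT v5 OR NOT v10 OR NOT v9) — NOT v5 is true.
  6. (NOT v6 OR NOT v5) — NOT v5 is true.
  7. (v12 OR NOT v7 OR v4) — NOT v7 is true.
  8. (v3 OR v5) — v3 is true.
  9. (NOT v2 OR NOT v8) — NOT v2 is true.
  10. (NOT v12 OR v6) — NOT v12 is true.
  11. (NOT v12 OR NOT v7) — NOT v7 is true.
  12. (v2 OR NOT v10) — NOT v10 is true.
  13. (NOT v12 OR NOT v10 OR NOT v4) — NOT v12 is true.
  14. (v9 OR NOT v1 OR NOT v4) — NOT v4 is true.
  15. (NOT v4 OR v6 OR v7) — NOT v4 is true.
  16. (v12 OR NOT v2) — NOT v2 is true.
  17. (v8 OR v11) — v8 is true.
  18. (NOT v1 OR v10 OR NOT v12) — NOT v12 is true.
  19. (NOT v7 OR v11) — NOT v7 is true.
  20. (NOT v2 OR NOT v6) — NOT v2 is true.
  21. (NOT v6 OR v3) — v3 is true.
  22. (v12 OR NOT v7 OR NOT v8) — NOT v7 is true.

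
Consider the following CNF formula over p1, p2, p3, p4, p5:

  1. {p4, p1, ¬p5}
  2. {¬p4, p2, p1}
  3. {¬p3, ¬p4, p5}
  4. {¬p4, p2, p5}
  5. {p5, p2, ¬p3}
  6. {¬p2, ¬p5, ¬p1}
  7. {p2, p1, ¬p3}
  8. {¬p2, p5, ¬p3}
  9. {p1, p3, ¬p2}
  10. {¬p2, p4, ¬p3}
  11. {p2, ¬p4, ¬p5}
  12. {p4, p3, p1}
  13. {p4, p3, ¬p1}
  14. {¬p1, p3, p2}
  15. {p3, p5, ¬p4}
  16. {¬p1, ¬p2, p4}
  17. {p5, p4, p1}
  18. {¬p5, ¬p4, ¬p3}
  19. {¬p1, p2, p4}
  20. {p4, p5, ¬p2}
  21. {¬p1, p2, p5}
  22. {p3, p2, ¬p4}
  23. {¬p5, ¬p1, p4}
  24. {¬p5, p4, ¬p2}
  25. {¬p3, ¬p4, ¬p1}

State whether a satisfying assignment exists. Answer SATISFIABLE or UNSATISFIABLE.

UNSATISFIABLE

p4 = True:
  p2 = True:
    p3 = True:
      propagation gives p5=True; contradiction.
    p3 = False:
      propagation gives p1=True, p5=False; contradiction.
  p2 = False:
    propagation gives p1=True, p5=True; an empty clause results — contradiction.
p4 = False:
  p1 = True:
    propagation gives p3=True, p2=False; an empty clause results — contradiction.
  p1 = False:
    propagation gives p5=False; an empty clause results — contradiction.
Every branch closes, so no satisfying assignment exists.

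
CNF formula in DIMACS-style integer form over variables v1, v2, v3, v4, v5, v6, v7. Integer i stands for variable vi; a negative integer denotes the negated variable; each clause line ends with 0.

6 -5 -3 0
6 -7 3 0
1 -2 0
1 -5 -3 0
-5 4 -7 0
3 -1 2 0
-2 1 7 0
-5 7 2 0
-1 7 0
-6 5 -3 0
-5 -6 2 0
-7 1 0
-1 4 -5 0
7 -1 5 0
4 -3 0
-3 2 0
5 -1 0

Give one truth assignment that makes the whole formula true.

v1=0  v2=0  v3=0  v4=1  v5=0  v6=1  v7=0

Check each clause:
  1. (!v3 || !v5 || v6) — !v5 is true.
  2. (v3 || !v7 || v6) — !v7 is true.
  3. (!v2 || v1) — !v2 is true.
  4. (!v5 || v1 || !v3) — !v5 is true.
  5. (!v5 || !v7 || v4) — !v7 is true.
  6. (!v1 || v3 || v2) — !v1 is true.
  7. (v1 || v7 || !v2) — !v2 is true.
  8. (v2 || !v5 || v7) — !v5 is true.
  9. (v7 || !v1) — !v1 is true.
  10. (v5 || !v6 || !v3) — !v3 is true.
  11. (!v6 || v2 || !v5) — !v5 is true.
  12. (!v7 || v1) — !v7 is true.
  13. (v4 || !v1 || !v5) — !v5 is true.
  14. (v7 || !v1 || v5) — !v1 is true.
  15. (v4 || !v3) — v4 is true.
  16. (!v3 || v2) — !v3 is true.
  17. (v5 || !v1) — !v1 is true.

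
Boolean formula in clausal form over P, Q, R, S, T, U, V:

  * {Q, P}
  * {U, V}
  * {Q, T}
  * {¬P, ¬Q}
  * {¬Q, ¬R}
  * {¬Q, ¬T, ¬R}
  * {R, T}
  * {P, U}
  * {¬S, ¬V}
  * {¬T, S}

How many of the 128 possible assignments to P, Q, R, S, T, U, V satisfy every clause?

The models are:
  P=0 Q=1 R=0 S=1 T=1 U=1 V=0
  P=1 Q=0 R=0 S=1 T=1 U=1 V=0
  P=1 Q=0 R=1 S=1 T=1 U=1 V=0
That's 3 in total.

3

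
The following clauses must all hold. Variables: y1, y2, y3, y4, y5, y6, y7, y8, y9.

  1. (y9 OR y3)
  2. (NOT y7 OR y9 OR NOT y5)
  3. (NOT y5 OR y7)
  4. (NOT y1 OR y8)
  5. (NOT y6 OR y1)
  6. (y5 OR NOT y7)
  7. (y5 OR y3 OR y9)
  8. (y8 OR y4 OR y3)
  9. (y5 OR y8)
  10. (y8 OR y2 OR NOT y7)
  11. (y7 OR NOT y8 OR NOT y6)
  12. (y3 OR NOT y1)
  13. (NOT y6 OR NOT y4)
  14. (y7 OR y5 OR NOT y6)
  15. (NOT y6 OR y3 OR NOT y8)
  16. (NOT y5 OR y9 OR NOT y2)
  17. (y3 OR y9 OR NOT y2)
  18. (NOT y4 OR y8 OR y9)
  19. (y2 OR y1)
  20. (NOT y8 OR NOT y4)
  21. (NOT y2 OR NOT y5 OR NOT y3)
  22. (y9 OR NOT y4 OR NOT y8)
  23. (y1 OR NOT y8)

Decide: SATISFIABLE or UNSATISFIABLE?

Pure literal: y6 appears only negated; assign y6 = False.
y9 occurs only positively in the remaining clauses — set y9 = True.
Try y1 = True.
  then y8 is forced to True.
  then y3 is forced to True.
  then y4 is forced to False.
Branch on y2: take y2 = False.
Set y5 = False and propagate.
  then y7 is forced to False.
So y1=True, y2=False, y3=True, y4=False, y5=False, y6=False, y7=False, y8=True, y9=True is a satisfying assignment.

SATISFIABLE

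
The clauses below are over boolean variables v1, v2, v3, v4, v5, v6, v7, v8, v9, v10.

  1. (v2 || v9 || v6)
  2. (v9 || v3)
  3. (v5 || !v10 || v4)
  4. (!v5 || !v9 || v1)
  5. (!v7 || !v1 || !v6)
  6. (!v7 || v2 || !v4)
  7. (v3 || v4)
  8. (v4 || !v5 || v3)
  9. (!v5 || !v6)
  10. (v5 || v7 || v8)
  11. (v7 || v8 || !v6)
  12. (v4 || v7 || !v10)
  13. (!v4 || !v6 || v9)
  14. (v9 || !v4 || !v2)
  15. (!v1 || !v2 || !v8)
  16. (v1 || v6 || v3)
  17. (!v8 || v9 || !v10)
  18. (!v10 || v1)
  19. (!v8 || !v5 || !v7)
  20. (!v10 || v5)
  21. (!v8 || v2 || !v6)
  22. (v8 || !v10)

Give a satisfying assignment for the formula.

Pure literal: v3 appears only positively; assign v3 = True.
Pure literal: v10 appears only negated; assign v10 = False.
Set v1 = False and propagate.
Branch on v2: take v2 = True.
Branch on v4: take v4 = False.
The remaining clauses are satisfied by v5 = False, v6 = False, v7 = False, v8 = True, v9 = False.
Every clause has at least one true literal under this assignment.
Check each clause:
  1. (v6 || v9 || v2) — v2 is true.
  2. (v3 || v9) — v3 is true.
  3. (v4 || !v10 || v5) — !v10 is true.
  4. (!v5 || v1 || !v9) — !v5 is true.
  5. (!v7 || !v1 || !v6) — !v7 is true.
  6. (v2 || !v4 || !v7) — !v7 is true.
  7. (v3 || v4) — v3 is true.
  8. (v3 || !v5 || v4) — v3 is true.
  9. (!v5 || !v6) — !v6 is true.
  10. (v8 || v7 || v5) — v8 is true.
  11. (!v6 || v7 || v8) — v8 is true.
  12. (!v10 || v4 || v7) — !v10 is true.
  13. (!v4 || !v6 || v9) — !v6 is true.
  14. (!v2 || !v4 || v9) — !v4 is true.
  15. (!v1 || !v8 || !v2) — !v1 is true.
  16. (v1 || v3 || v6) — v3 is true.
  17. (!v10 || !v8 || v9) — !v10 is true.
  18. (!v10 || v1) — !v10 is true.
  19. (!v7 || !v8 || !v5) — !v7 is true.
  20. (!v10 || v5) — !v10 is true.
  21. (!v8 || v2 || !v6) — !v6 is true.
  22. (!v10 || v8) — v8 is true.

v1=F, v2=T, v3=T, v4=F, v5=F, v6=F, v7=F, v8=T, v9=F, v10=F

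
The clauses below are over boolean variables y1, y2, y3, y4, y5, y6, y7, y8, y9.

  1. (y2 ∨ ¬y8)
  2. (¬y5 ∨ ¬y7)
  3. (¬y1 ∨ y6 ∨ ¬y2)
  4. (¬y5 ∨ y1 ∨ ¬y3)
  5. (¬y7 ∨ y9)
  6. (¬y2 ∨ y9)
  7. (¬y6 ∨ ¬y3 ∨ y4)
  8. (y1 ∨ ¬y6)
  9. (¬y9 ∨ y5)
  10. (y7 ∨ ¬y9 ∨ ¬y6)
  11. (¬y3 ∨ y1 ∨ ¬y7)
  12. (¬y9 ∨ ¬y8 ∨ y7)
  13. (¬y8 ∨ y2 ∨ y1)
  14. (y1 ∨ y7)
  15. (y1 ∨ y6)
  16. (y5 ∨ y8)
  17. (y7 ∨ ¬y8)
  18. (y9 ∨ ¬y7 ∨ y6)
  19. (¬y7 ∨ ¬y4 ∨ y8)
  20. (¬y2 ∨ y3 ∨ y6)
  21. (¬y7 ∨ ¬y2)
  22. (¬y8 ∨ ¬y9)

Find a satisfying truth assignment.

y1 = 1  y2 = 0  y3 = 0  y4 = 0  y5 = 1  y6 = 0  y7 = 0  y8 = 0  y9 = 0

Branch on y1: take y1 = True.
The remaining clauses are satisfied by y2 = False, y3 = False, y4 = False, y5 = True, y6 = False, y7 = False, y8 = False, y9 = False.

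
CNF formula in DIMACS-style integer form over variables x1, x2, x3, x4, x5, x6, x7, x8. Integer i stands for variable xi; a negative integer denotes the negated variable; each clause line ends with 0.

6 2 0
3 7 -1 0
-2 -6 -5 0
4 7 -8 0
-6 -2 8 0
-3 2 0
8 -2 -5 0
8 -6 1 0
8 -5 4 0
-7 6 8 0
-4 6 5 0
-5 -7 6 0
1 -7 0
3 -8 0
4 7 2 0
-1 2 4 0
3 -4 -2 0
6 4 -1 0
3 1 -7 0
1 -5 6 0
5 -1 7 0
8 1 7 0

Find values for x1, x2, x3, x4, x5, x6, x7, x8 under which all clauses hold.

x1=1  x2=1  x3=1  x4=1  x5=0  x6=1  x7=1  x8=1

Check each clause:
  1. (x6 OR x2) — x2 is true.
  2. (NOT x1 OR x7 OR x3) — x3 is true.
  3. (NOT x5 OR NOT x2 OR NOT x6) — NOT x5 is true.
  4. (x4 OR NOT x8 OR x7) — x4 is true.
  5. (NOT x2 OR x8 OR NOT x6) — x8 is true.
  6. (x2 OR NOT x3) — x2 is true.
  7. (NOT x5 OR NOT x2 OR x8) — x8 is true.
  8. (x1 OR x8 OR NOT x6) — x8 is true.
  9. (x8 OR NOT x5 OR x4) — x8 is true.
  10. (NOT x7 OR x6 OR x8) — x8 is true.
  11. (x5 OR x6 OR NOT x4) — x6 is true.
  12. (NOT x5 OR x6 OR NOT x7) — NOT x5 is true.
  13. (NOT x7 OR x1) — x1 is true.
  14. (x3 OR NOT x8) — x3 is true.
  15. (x2 OR x7 OR x4) — x2 is true.
  16. (x4 OR NOT x1 OR x2) — x2 is true.
  17. (x3 OR NOT x4 OR NOT x2) — x3 is true.
  18. (x6 OR NOT x1 OR x4) — x4 is true.
  19. (NOT x7 OR x1 OR x3) — x1 is true.
  20. (NOT x5 OR x6 OR x1) — x1 is true.
  21. (NOT x1 OR x5 OR x7) — x7 is true.
  22. (x1 OR x7 OR x8) — x8 is true.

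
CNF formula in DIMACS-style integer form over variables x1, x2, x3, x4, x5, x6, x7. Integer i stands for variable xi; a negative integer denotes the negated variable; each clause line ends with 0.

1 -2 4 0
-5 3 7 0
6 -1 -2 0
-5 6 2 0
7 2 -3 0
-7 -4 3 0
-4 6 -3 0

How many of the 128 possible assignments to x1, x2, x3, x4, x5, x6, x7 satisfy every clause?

Case analysis on x2 and x3:
  x2=T, x3=T: x5, x7 free; 3 ways for (x1,x4,x6) × 2^2 = 12.
  x2=T, x3=F: 6 of the 32 assignments to (x1,x4,x5,x6,x7) work.
  x2=F, x3=T: x1 free; 5 ways for (x4,x5,x6,x7) × 2^1 = 10.
  x2=F, x3=F: x1 free; 7 ways for (x4,x5,x6,x7) × 2^1 = 14.
Total: 12 + 6 + 10 + 14 = 42.

42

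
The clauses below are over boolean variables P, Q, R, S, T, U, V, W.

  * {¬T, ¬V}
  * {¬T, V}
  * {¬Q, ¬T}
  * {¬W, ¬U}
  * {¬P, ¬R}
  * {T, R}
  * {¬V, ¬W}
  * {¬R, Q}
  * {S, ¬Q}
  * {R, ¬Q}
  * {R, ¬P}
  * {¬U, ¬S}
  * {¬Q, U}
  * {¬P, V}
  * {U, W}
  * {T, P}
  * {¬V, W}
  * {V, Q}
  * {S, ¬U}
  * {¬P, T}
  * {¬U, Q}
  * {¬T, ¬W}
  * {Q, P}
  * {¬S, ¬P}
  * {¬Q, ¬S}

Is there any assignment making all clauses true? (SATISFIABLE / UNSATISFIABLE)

UNSATISFIABLE

Q = True:
  propagation gives T=False, R=True, P=False; an empty clause results — contradiction.
Q = False:
  propagation gives R=False, T=True, V=False; an empty clause results — contradiction.
Every branch closes, so no satisfying assignment exists.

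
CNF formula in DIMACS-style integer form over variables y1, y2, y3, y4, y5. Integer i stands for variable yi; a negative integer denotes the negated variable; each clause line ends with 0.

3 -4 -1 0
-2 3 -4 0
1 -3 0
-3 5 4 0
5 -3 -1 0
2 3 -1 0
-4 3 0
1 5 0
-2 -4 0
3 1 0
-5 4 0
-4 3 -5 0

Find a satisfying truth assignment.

Try y1 = True.
The remaining clauses are satisfied by y2 = False, y3 = True, y4 = True, y5 = True.

y1=True, y2=False, y3=True, y4=True, y5=True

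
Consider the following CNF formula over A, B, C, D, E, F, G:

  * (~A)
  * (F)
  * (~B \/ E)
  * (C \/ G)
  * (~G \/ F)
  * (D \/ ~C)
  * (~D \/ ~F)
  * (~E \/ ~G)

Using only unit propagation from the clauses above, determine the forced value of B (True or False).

(~A) stands alone — A = False.
(F) stands alone — F = True.
(~F \/ ~D): since F = True, the clause reduces to (~D). D = False.
(~C \/ D): since D = False, the clause reduces to (~C). C = False.
(G \/ C) with C = False leaves only G, so G = True.
From (~G \/ ~E) and G = True: E = False.
(E \/ ~B) with E = False leaves only ~B, so B = False.

False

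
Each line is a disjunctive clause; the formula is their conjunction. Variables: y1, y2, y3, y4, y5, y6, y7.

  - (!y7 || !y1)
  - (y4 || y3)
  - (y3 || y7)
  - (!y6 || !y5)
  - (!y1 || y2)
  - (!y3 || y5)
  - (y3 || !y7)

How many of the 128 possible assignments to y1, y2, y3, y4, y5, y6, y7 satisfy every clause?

Split on y3, then y7.
  y3=T, y7=T: remaining (y1,y2,y4,y5,y6) ∈ {(F,F,F,T,F); (F,F,T,T,F); (F,T,F,T,F); (F,T,T,T,F)} — 4.
  y3=T, y7=F: y4 free; 3 ways for (y1,y2,y5,y6) × 2^1 = 6.
  y3=F, y7=T: a clause becomes empty — 0.
  y3=F, y7=F: a clause becomes empty — 0.
Total: 4 + 6 + 0 + 0 = 10.

10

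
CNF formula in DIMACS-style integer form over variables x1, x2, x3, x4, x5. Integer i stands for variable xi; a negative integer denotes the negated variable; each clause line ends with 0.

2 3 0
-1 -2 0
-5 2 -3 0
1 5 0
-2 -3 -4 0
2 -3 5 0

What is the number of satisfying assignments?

3

The models are:
  x1=0 x2=1 x3=0 x4=0 x5=1
  x1=0 x2=1 x3=0 x4=1 x5=1
  x1=0 x2=1 x3=1 x4=0 x5=1
Count: 3.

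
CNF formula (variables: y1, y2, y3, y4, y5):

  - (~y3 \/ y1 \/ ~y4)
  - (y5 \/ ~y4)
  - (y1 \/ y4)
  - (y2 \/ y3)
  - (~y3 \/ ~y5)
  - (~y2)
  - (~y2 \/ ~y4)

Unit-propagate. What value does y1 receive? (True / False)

(~y2) stands alone — y2 = False.
From (y3 \/ y2) and y2 = False: y3 = True.
From (~y5 \/ ~y3) and y3 = True: y5 = False.
(y5 \/ ~y4) with y5 = False leaves only ~y4, so y4 = False.
(y1 \/ y4) with y4 = False leaves only y1, so y1 = True.

True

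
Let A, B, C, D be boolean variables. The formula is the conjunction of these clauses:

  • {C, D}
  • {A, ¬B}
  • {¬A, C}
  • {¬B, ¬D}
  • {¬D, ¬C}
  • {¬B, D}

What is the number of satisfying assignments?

The models are:
  A=F B=F C=F D=T
  A=F B=F C=T D=F
  A=T B=F C=T D=F
Count: 3.

3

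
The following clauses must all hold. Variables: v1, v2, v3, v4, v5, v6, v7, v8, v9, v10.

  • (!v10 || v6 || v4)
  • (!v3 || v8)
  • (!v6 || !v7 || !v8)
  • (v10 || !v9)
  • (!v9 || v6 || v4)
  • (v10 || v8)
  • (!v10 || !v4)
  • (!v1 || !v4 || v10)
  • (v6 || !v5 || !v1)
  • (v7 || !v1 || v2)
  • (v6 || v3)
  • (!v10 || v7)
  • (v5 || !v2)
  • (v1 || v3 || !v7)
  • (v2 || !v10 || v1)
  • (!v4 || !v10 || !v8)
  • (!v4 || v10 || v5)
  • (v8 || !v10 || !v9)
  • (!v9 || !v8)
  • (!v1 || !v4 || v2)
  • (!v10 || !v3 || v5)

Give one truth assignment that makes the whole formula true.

v1=False, v2=True, v3=True, v4=True, v5=True, v6=False, v7=False, v8=True, v9=False, v10=False

Check each clause:
  1. (!v10 || v6 || v4) — v4 is true.
  2. (!v3 || v8) — v8 is true.
  3. (!v6 || !v8 || !v7) — !v7 is true.
  4. (v10 || !v9) — !v9 is true.
  5. (v4 || !v9 || v6) — v4 is true.
  6. (v8 || v10) — v8 is true.
  7. (!v10 || !v4) — !v10 is true.
  8. (!v1 || v10 || !v4) — !v1 is true.
  9. (!v1 || !v5 || v6) — !v1 is true.
  10. (v2 || !v1 || v7) — v2 is true.
  11. (v6 || v3) — v3 is true.
  12. (!v10 || v7) — !v10 is true.
  13. (v5 || !v2) — v5 is true.
  14. (!v7 || v1 || v3) — v3 is true.
  15. (v1 || v2 || !v10) — v2 is true.
  16. (!v8 || !v10 || !v4) — !v10 is true.
  17. (!v4 || v10 || v5) — v5 is true.
  18. (v8 || !v9 || !v10) — v8 is true.
  19. (!v8 || !v9) — !v9 is true.
  20. (!v1 || !v4 || v2) — v2 is true.
  21. (!v10 || v5 || !v3) — v5 is true.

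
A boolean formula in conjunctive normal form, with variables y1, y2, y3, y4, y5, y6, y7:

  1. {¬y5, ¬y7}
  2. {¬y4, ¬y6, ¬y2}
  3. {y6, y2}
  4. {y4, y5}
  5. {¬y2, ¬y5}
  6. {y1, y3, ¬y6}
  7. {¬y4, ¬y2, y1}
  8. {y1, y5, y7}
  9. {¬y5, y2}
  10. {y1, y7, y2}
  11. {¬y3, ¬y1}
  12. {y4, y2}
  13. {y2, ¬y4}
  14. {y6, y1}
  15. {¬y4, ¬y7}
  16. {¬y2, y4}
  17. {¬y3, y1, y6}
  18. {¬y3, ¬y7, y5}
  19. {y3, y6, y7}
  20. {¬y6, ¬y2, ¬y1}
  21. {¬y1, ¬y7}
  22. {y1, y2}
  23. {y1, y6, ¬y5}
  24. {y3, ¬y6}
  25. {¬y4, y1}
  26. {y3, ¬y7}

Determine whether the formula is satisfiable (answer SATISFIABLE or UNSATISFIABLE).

y1 = True:
  propagation gives y3=False, y7=False, y6=True; an empty clause results — contradiction.
y1 = False:
  propagation gives y6=True, y3=True, y2=True, y4=False; an empty clause results — contradiction.
Every branch closes, so no satisfying assignment exists.

UNSATISFIABLE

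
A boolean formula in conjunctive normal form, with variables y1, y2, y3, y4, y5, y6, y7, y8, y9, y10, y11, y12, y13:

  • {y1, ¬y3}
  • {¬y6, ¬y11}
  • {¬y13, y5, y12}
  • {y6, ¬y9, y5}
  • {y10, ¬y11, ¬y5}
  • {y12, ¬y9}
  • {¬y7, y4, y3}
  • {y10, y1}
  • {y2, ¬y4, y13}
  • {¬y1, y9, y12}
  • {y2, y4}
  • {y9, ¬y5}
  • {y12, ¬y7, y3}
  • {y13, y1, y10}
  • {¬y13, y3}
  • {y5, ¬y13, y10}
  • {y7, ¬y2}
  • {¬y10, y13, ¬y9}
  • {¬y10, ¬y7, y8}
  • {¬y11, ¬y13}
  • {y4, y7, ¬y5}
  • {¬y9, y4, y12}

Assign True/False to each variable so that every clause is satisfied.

y1 = T  y2 = T  y3 = T  y4 = F  y5 = T  y6 = T  y7 = T  y8 = F  y9 = T  y10 = F  y11 = F  y12 = T  y13 = T

y11 occurs only negated in the remaining clauses — set y11 = False.
Pure literal: y12 appears only positively; assign y12 = True.
Branch on y1: take y1 = True.
Try y2 = True.
  then y7 is forced to True.
Branch on y3: take y3 = True.
For the remaining variables, y4 = False, y5 = True, y6 = True, y8 = False, y9 = True, y10 = False, y13 = True works.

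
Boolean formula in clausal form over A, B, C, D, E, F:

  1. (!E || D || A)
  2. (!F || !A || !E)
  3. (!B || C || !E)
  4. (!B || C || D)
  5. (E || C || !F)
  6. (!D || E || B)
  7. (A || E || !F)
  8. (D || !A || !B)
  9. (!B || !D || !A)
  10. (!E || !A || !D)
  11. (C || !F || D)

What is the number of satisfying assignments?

16

Case analysis on D and E:
  D=T, E=T: F free; 3 ways for (A,B,C) × 2^1 = 6.
  D=T, E=F: remaining (A,B,C,F) ∈ {(F,T,F,F); (F,T,T,F)} — 2.
  D=F, E=T: remaining (A,B,C,F) ∈ {(T,F,F,F); (T,F,T,F)} — 2.
  D=F, E=F: 6 of the 16 assignments to (A,B,C,F) work.
Total: 6 + 2 + 2 + 6 = 16.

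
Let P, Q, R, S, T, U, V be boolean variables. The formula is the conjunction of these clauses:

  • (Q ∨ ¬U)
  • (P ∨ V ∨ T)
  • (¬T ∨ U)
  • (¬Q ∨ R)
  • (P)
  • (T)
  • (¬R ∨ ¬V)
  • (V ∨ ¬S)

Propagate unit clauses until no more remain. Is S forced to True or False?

False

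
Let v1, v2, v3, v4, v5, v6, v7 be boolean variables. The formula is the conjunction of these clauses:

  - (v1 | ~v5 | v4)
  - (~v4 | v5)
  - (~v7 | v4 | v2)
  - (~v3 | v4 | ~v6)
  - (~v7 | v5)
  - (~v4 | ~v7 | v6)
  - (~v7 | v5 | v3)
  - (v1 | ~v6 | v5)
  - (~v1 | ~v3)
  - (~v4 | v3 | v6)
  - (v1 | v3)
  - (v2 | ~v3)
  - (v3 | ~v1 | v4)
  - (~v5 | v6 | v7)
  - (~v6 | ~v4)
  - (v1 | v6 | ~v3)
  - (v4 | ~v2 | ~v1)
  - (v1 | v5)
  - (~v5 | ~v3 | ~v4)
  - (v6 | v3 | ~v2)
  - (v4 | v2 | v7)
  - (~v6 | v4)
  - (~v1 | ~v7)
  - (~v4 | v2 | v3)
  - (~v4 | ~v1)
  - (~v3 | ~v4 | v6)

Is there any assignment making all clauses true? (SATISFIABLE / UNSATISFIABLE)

v4 = True:
  propagation gives v5=True, v6=False, v7=False; an empty clause results — contradiction.
v4 = False:
  v1 = True:
    propagation gives v3=False; an empty clause results — contradiction.
  v1 = False:
    propagation gives v5=False; an empty clause results — contradiction.
Every branch closes, so no satisfying assignment exists.

UNSATISFIABLE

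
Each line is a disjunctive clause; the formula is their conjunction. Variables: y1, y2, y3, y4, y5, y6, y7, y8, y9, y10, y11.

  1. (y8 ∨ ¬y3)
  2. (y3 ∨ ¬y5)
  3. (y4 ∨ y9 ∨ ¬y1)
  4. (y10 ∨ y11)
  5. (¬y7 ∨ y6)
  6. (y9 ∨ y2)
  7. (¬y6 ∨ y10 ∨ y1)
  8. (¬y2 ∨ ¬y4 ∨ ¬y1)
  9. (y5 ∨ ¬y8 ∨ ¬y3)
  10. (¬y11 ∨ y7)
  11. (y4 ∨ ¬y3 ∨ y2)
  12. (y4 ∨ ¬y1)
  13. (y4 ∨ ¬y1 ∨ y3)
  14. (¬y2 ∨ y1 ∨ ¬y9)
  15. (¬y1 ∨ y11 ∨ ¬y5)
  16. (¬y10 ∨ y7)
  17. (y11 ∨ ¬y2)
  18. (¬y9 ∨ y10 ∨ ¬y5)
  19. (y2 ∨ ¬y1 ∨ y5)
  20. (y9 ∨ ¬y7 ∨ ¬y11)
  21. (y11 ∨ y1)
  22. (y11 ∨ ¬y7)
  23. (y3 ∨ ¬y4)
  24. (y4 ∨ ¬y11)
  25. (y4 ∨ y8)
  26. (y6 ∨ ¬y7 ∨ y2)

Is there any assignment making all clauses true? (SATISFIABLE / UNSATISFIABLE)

Set y1 = False and propagate.
  then y11 is forced to True.
  then y7 is forced to True.
  then y6 is forced to True.
  then y10 is forced to True.
  then y9 is forced to True.
  then y2 is forced to False.
  then y4 is forced to True.
  then y3 is forced to True.
  then y8 is forced to True.
  then y5 is forced to True.
So y1=0  y2=0  y3=1  y4=1  y5=1  y6=1  y7=1  y8=1  y9=1  y10=1  y11=1 is a satisfying assignment.

SATISFIABLE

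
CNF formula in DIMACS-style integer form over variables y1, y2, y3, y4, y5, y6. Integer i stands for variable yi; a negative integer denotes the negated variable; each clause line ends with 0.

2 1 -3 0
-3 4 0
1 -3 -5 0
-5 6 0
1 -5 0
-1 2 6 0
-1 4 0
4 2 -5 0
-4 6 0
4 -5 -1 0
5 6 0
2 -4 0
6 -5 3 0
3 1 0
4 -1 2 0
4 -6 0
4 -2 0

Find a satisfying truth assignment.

y1 = T, y2 = T, y3 = F, y4 = T, y5 = F, y6 = T

Branch on y1: take y1 = True.
  then y4 is forced to True.
  then y6 is forced to True.
  then y2 is forced to True.
y3, y5 are now unconstrained; take y3 = False, y5 = False.
Every clause has at least one true literal under this assignment.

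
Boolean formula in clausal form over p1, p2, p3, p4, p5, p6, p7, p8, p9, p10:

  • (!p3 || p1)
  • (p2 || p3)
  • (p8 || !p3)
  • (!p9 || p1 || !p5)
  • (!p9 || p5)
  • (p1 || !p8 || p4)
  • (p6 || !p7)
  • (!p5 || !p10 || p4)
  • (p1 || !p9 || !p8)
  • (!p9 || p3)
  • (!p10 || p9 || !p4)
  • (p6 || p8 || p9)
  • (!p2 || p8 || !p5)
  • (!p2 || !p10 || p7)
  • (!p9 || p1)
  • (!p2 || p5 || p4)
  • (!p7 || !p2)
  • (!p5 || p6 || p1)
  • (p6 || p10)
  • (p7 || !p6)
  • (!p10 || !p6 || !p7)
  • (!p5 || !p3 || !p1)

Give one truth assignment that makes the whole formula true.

p1 = True, p2 = False, p3 = True, p4 = False, p5 = False, p6 = True, p7 = True, p8 = True, p9 = False, p10 = False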